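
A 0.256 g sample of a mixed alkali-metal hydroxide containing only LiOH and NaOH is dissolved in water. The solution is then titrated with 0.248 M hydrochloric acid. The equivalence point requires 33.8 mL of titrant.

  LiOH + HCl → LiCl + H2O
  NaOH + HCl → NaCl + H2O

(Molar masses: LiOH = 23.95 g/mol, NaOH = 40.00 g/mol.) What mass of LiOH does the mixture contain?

0.118 g

n(HCl) = 0.0338 × 0.248 = 8.38 × 10^-3 mol
Let x = n(LiOH), y = n(NaOH).
Titrant: 1x + 1y = 8.38 × 10^-3;  mass: 23.95x + 40.00y = 0.256
Solving, x = 4.94 × 10^-3 mol, y = 3.44 × 10^-3 mol
mass of LiOH = 4.94 × 10^-3 × 23.95 = 0.118 g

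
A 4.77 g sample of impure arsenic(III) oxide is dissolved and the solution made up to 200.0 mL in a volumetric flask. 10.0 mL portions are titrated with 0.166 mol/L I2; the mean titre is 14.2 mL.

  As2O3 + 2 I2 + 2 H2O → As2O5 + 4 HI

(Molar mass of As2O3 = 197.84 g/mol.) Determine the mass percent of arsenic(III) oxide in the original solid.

n(I2) per titration = 0.0142 × 0.166 = 2.36 × 10^-3 mol
From the 1:2 ratio, n(As2O3) in each aliquot = 1/2 × 2.36 × 10^-3 = 1.18 × 10^-3 mol
n(As2O3) in the whole flask = 1.18 × 10^-3 × 200.0/10.0 = 0.0236 mol
mass of As2O3 = 0.0236 × 197.84 = 4.66 g
% As2O3 = 4.66 / 4.77 × 100 = 97.8 %

97.8 %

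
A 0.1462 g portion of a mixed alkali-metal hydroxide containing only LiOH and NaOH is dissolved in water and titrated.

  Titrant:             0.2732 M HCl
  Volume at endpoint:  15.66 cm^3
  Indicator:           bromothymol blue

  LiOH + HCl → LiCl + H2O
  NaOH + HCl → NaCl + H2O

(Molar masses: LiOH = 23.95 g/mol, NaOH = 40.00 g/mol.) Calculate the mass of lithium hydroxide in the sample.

n(HCl) = 0.01566 × 0.2732 = 4.278 × 10^-3 mol
Let x = n(LiOH), y = n(NaOH).
Titrant: 1x + 1y = 4.278 × 10^-3;  mass: 23.95x + 40.00y = 0.1462
Solving, x = 1.553 × 10^-3 mol, y = 2.725 × 10^-3 mol
mass of LiOH = 1.553 × 10^-3 × 23.95 = 0.03720 g

0.03720 g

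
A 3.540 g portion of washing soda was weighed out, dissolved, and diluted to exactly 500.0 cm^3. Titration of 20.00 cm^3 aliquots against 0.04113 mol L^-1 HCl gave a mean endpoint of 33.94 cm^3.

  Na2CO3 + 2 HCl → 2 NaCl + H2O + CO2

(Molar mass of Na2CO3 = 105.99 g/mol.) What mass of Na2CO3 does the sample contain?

n(HCl) per titration = 0.03394 × 0.04113 = 1.396 × 10^-3 mol
From the 1:2 ratio, n(Na2CO3) in each aliquot = 1/2 × 1.396 × 10^-3 = 6.980 × 10^-4 mol
n(Na2CO3) in the whole flask = 6.980 × 10^-4 × 500.0/20.00 = 0.01745 mol
mass of Na2CO3 = 0.01745 × 105.99 = 1.849 g

1.849 g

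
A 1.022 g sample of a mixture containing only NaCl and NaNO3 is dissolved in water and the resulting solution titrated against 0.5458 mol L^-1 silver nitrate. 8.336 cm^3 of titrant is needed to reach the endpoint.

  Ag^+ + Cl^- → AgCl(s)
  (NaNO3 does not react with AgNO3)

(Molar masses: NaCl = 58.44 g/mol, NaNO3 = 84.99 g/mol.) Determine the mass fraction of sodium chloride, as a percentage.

26.02 %

n(AgNO3) = 0.008336 × 0.5458 = 4.550 × 10^-3 mol
Let x = n(NaCl), y = n(NaNO3).
Titrant: 1x = 4.550 × 10^-3;  mass: 58.44x + 84.99y = 1.022
Solving, x = 4.550 × 10^-3 mol, y = 8.896 × 10^-3 mol
mass of NaCl = 4.550 × 10^-3 × 58.44 = 0.2659 g
% NaCl = 0.2659 / 1.022 × 100 = 26.02 %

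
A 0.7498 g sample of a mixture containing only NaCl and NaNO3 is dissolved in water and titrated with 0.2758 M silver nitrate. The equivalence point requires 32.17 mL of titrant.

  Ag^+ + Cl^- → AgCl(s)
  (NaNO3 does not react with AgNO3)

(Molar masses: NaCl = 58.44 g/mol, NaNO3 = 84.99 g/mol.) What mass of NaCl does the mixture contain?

n(AgNO3) = 0.03217 × 0.2758 = 8.872 × 10^-3 mol
Let x = n(NaCl), y = n(NaNO3).
Titrant: 1x = 8.872 × 10^-3;  mass: 58.44x + 84.99y = 0.7498
Solving, x = 8.872 × 10^-3 mol, y = 2.721 × 10^-3 mol
mass of NaCl = 8.872 × 10^-3 × 58.44 = 0.5185 g

0.5185 g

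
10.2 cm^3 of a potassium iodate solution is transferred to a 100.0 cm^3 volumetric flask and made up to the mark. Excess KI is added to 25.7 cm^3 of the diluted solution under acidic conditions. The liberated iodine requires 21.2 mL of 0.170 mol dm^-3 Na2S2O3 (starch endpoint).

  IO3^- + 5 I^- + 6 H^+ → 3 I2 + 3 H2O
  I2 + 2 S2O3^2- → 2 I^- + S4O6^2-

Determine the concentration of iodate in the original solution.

0.229 mol/L

n(S2O3^2-) = 0.0212 × 0.170 = 3.60 × 10^-3 mol
n(I2) = n(S2O3^2-)/2 = 1.80 × 10^-3 mol
From the 1:3 ratio, n(IO3^-) in the aliquot = 1/3 × 1.80 × 10^-3 = 6.01 × 10^-4 mol
[IO3^-]_dilute = 6.01 × 10^-4 / 0.0257 = 0.0234 mol/L
[IO3^-]_original = 0.0234 × 100.0/10.2 = 0.229 mol/L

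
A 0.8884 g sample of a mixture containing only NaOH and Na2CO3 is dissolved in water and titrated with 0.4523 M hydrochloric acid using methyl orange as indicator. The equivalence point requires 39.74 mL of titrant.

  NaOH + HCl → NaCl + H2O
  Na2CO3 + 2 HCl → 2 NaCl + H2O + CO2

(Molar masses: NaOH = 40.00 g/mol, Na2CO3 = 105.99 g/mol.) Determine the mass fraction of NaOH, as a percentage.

22.23 %

n(HCl) = 0.03974 × 0.4523 = 0.01797 mol
Let x = n(NaOH), y = n(Na2CO3).
Titrant: 1x + 2y = 0.01797;  mass: 40.00x + 105.99y = 0.8884
Solving, x = 4.937 × 10^-3 mol, y = 6.519 × 10^-3 mol
mass of NaOH = 4.937 × 10^-3 × 40.00 = 0.1975 g
% NaOH = 0.1975 / 0.8884 × 100 = 22.23 %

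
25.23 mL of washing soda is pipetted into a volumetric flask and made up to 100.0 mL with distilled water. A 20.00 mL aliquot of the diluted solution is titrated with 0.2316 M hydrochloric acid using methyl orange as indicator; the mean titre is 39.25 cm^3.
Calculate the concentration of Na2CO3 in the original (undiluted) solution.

Na2CO3 + 2 HCl → 2 NaCl + H2O + CO2
n(HCl) = 0.03925 × 0.2316 = 9.090 × 10^-3 mol
From the 1:2 ratio, n(Na2CO3) in the aliquot = 1/2 × 9.090 × 10^-3 = 4.545 × 10^-3 mol
[Na2CO3]_dilute = 4.545 × 10^-3 / 0.02000 = 0.2273 mol/L
Dilution factor = 100.0 / 25.23 = 3.964
[Na2CO3]_stock = 0.2273 × 3.964 = 0.9007 mol/L

0.9007 M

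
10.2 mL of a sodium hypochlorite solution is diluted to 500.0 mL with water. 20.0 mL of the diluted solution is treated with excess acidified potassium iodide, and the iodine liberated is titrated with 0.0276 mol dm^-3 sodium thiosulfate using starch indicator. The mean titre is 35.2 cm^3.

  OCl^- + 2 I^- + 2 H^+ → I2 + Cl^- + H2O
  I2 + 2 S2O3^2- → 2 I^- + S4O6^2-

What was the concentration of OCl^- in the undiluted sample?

n(S2O3^2-) = 0.0352 × 0.0276 = 9.72 × 10^-4 mol
n(I2) = n(S2O3^2-)/2 = 4.86 × 10^-4 mol
n(OCl^-) in the aliquot = 4.86 × 10^-4 mol (1:1 ratio)
[OCl^-]_dilute = 4.86 × 10^-4 / 0.0200 = 0.0243 mol/L
[OCl^-]_original = 0.0243 × 500.0/10.2 = 1.19 mol/L

1.19 mol/L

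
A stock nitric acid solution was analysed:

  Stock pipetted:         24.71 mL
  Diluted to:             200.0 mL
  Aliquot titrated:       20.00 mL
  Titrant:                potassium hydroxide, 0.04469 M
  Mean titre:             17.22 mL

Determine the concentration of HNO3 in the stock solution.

0.3114 M

HNO3 + KOH → KNO3 + H2O
n(KOH) = 0.01722 × 0.04469 = 7.696 × 10^-4 mol
n(HNO3) in the aliquot = 7.696 × 10^-4 mol (1:1 ratio)
[HNO3]_dilute = 7.696 × 10^-4 / 0.02000 = 0.03848 mol/L
Dilution factor = 200.0 / 24.71 = 8.094
[HNO3]_stock = 0.03848 × 8.094 = 0.3114 mol/L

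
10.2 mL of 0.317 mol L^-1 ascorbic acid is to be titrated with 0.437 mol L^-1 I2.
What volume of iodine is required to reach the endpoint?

7.40 mL

C6H8O6 + I2 → C6H6O6 + 2 HI
n(C6H8O6) = 0.0102 L × 0.317 mol/L = 3.23 × 10^-3 mol
n(I2) = 3.23 × 10^-3 mol (1:1 stoichiometry)
V(I2) = 3.23 × 10^-3 mol / 0.437 mol/L = 0.00740 L = 7.40 mL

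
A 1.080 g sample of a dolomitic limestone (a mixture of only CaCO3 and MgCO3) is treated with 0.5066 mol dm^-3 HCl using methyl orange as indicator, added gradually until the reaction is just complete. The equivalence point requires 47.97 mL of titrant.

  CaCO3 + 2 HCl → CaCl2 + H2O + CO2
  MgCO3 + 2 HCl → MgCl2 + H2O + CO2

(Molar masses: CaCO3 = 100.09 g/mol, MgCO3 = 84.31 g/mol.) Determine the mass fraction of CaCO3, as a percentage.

32.63 %

n(HCl) = 0.04797 × 0.5066 = 0.02430 mol
Let x = n(CaCO3), y = n(MgCO3).
Titrant: 2x + 2y = 0.02430;  mass: 100.09x + 84.31y = 1.080
Solving, x = 3.521 × 10^-3 mol, y = 8.630 × 10^-3 mol
mass of CaCO3 = 3.521 × 10^-3 × 100.09 = 0.3524 g
% CaCO3 = 0.3524 / 1.080 × 100 = 32.63 %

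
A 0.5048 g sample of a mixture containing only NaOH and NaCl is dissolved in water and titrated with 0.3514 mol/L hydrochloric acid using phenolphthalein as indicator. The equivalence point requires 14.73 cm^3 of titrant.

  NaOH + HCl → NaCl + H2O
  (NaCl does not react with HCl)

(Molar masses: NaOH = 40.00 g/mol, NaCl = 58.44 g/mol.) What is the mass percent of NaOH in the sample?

n(HCl) = 0.01473 × 0.3514 = 5.176 × 10^-3 mol
Let x = n(NaOH), y = n(NaCl).
Titrant: 1x = 5.176 × 10^-3;  mass: 40.00x + 58.44y = 0.5048
Solving, x = 5.176 × 10^-3 mol, y = 5.095 × 10^-3 mol
mass of NaOH = 5.176 × 10^-3 × 40.00 = 0.2070 g
% NaOH = 0.2070 / 0.5048 × 100 = 41.02 %

41.02 %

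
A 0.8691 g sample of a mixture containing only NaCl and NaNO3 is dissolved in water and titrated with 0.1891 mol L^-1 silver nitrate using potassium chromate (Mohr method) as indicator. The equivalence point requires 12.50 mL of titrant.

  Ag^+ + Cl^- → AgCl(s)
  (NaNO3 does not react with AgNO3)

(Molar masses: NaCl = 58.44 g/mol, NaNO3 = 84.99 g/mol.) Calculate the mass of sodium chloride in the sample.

n(AgNO3) = 0.01250 × 0.1891 = 2.364 × 10^-3 mol
Let x = n(NaCl), y = n(NaNO3).
Titrant: 1x = 2.364 × 10^-3;  mass: 58.44x + 84.99y = 0.8691
Solving, x = 2.364 × 10^-3 mol, y = 8.601 × 10^-3 mol
mass of NaCl = 2.364 × 10^-3 × 58.44 = 0.1381 g

0.1381 g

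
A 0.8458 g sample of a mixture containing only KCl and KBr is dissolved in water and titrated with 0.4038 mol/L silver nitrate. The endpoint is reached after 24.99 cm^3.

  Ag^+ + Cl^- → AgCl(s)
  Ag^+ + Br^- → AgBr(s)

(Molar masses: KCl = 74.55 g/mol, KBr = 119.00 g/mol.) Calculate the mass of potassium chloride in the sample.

n(AgNO3) = 0.02499 × 0.4038 = 0.01009 mol
Let x = n(KCl), y = n(KBr).
Titrant: 1x + 1y = 0.01009;  mass: 74.55x + 119.00y = 0.8458
Solving, x = 7.987 × 10^-3 mol, y = 2.104 × 10^-3 mol
mass of KCl = 7.987 × 10^-3 × 74.55 = 0.5954 g

0.5954 g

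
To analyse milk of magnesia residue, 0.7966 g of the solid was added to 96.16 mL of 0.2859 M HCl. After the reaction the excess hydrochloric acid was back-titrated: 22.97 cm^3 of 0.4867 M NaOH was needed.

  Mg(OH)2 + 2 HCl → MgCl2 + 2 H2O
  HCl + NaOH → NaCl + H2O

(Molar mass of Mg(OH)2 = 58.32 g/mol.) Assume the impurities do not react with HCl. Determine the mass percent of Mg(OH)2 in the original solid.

59.71 %

n(HCl) added = 0.09616 × 0.2859 = 0.02749 mol
n(NaOH) used in back-titration = 0.02297 × 0.4867 = 0.01118 mol
n(HCl) left over = 0.01118 mol (1:1 ratio)
n(HCl) consumed by analyte = 0.02749 − 0.01118 = 0.01631 mol
From the 1:2 ratio, n(Mg(OH)2) = 1/2 × 0.01631 = 8.156 × 10^-3 mol
mass of Mg(OH)2 = 8.156 × 10^-3 × 58.32 = 0.4757 g
% Mg(OH)2 = 0.4757 / 0.7966 × 100 = 59.71 %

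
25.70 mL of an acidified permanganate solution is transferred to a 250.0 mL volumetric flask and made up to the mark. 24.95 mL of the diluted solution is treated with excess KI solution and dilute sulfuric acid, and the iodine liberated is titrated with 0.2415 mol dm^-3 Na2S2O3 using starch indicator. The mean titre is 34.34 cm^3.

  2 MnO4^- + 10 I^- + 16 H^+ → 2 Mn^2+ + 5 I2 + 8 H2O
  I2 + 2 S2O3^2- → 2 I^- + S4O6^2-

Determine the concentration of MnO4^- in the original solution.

n(S2O3^2-) = 0.03434 × 0.2415 = 8.293 × 10^-3 mol
n(I2) = n(S2O3^2-)/2 = 4.147 × 10^-3 mol
From the 2:5 ratio, n(MnO4^-) in the aliquot = 2/5 × 4.147 × 10^-3 = 1.659 × 10^-3 mol
[MnO4^-]_dilute = 1.659 × 10^-3 / 0.02495 = 0.06648 mol/L
[MnO4^-]_original = 0.06648 × 250.0/25.70 = 0.6467 mol/L

0.6467 mol/L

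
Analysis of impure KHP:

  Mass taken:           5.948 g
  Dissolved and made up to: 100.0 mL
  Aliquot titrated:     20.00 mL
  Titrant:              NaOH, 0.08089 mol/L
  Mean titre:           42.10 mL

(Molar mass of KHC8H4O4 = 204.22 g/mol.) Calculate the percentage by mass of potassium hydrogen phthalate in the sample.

58.46 %

KHC8H4O4 + NaOH → KNaC8H4O4 + H2O
n(NaOH) per titration = 0.04210 × 0.08089 = 3.405 × 10^-3 mol
n(KHC8H4O4) in each aliquot = 3.405 × 10^-3 mol (1:1 ratio)
n(KHC8H4O4) in the whole flask = 3.405 × 10^-3 × 100.0/20.00 = 0.01703 mol
mass of KHC8H4O4 = 0.01703 × 204.22 = 3.477 g
% KHC8H4O4 = 3.477 / 5.948 × 100 = 58.46 %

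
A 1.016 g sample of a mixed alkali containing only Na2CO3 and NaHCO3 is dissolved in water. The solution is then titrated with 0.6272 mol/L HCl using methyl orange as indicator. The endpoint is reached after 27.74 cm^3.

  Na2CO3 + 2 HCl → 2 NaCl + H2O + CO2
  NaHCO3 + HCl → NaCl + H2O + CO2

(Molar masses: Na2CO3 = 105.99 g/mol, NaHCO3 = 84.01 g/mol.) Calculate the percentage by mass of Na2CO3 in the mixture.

n(HCl) = 0.02774 × 0.6272 = 0.01740 mol
Let x = n(Na2CO3), y = n(NaHCO3).
Titrant: 2x + 1y = 0.01740;  mass: 105.99x + 84.01y = 1.016
Solving, x = 7.184 × 10^-3 mol, y = 3.030 × 10^-3 mol
mass of Na2CO3 = 7.184 × 10^-3 × 105.99 = 0.7615 g
% Na2CO3 = 0.7615 / 1.016 × 100 = 74.95 %

74.95 %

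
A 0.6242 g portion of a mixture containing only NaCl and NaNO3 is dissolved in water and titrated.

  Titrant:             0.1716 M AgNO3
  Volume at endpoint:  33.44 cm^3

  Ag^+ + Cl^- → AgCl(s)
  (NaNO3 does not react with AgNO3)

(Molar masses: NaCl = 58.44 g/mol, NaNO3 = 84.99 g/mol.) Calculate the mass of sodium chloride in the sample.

0.3353 g

n(AgNO3) = 0.03344 × 0.1716 = 5.738 × 10^-3 mol
Let x = n(NaCl), y = n(NaNO3).
Titrant: 1x = 5.738 × 10^-3;  mass: 58.44x + 84.99y = 0.6242
Solving, x = 5.738 × 10^-3 mol, y = 3.399 × 10^-3 mol
mass of NaCl = 5.738 × 10^-3 × 58.44 = 0.3353 g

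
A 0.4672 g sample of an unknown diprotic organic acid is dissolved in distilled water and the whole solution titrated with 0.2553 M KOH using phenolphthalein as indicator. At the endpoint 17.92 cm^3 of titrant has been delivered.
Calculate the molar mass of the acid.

204.2 g/mol

n(KOH) = 0.01792 L × 0.2553 mol/L = 4.575 × 10^-3 mol
From the 1:2 ratio, n(H2A) = 1/2 × 4.575 × 10^-3 = 2.287 × 10^-3 mol
M = m / n = 0.4672 g / 2.287 × 10^-3 mol = 204.2 g/mol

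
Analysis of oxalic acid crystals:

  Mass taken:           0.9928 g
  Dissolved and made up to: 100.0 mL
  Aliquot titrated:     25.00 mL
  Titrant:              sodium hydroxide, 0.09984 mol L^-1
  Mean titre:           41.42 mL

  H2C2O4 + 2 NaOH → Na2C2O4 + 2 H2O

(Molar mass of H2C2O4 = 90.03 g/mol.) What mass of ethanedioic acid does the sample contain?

n(NaOH) per titration = 0.04142 × 0.09984 = 4.135 × 10^-3 mol
From the 1:2 ratio, n(H2C2O4) in each aliquot = 1/2 × 4.135 × 10^-3 = 2.068 × 10^-3 mol
n(H2C2O4) in the whole flask = 2.068 × 10^-3 × 100.0/25.00 = 8.271 × 10^-3 mol
mass of H2C2O4 = 8.271 × 10^-3 × 90.03 = 0.7446 g

0.7446 g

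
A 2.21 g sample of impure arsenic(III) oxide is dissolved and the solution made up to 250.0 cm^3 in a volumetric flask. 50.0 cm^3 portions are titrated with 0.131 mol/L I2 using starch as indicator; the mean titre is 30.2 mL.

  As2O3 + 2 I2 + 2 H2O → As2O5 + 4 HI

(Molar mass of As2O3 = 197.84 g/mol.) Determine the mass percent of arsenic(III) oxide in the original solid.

88.5 %

n(I2) per titration = 0.0302 × 0.131 = 3.96 × 10^-3 mol
From the 1:2 ratio, n(As2O3) in each aliquot = 1/2 × 3.96 × 10^-3 = 1.98 × 10^-3 mol
n(As2O3) in the whole flask = 1.98 × 10^-3 × 250.0/50.0 = 9.89 × 10^-3 mol
mass of As2O3 = 9.89 × 10^-3 × 197.84 = 1.96 g
% As2O3 = 1.96 / 2.21 × 100 = 88.5 %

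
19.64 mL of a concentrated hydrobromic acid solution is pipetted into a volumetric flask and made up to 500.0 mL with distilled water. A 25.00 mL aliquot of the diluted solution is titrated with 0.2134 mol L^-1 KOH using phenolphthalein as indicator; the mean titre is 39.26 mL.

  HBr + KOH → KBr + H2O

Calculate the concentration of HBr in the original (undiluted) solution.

n(KOH) = 0.03926 × 0.2134 = 8.378 × 10^-3 mol
n(HBr) in the aliquot = 8.378 × 10^-3 mol (1:1 ratio)
[HBr]_dilute = 8.378 × 10^-3 / 0.02500 = 0.3351 mol/L
Dilution factor = 500.0 / 19.64 = 25.46
[HBr]_stock = 0.3351 × 25.46 = 8.532 mol/L

8.532 mol/L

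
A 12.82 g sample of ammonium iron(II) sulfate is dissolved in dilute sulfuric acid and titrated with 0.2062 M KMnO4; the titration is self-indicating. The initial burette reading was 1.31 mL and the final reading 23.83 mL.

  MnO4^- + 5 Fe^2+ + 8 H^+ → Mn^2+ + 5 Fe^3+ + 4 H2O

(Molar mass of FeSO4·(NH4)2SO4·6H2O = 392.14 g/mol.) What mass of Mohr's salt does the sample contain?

9.105 g

n(KMnO4) = 0.02252 L × 0.2062 mol/L = 4.644 × 10^-3 mol
From the 5:1 ratio, n(FeSO4·(NH4)2SO4·6H2O) = 5/1 × 4.644 × 10^-3 = 0.02322 mol
mass of FeSO4·(NH4)2SO4·6H2O = 0.02322 × 392.14 g/mol = 9.105 g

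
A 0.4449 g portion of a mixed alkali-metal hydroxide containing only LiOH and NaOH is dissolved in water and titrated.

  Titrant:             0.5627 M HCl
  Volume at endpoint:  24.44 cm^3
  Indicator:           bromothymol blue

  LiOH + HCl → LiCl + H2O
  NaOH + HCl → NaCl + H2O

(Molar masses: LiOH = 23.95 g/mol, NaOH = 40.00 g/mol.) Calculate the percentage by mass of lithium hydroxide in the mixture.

n(HCl) = 0.02444 × 0.5627 = 0.01375 mol
Let x = n(LiOH), y = n(NaOH).
Titrant: 1x + 1y = 0.01375;  mass: 23.95x + 40.00y = 0.4449
Solving, x = 6.554 × 10^-3 mol, y = 7.198 × 10^-3 mol
mass of LiOH = 6.554 × 10^-3 × 23.95 = 0.1570 g
% LiOH = 0.1570 / 0.4449 × 100 = 35.28 %

35.28 %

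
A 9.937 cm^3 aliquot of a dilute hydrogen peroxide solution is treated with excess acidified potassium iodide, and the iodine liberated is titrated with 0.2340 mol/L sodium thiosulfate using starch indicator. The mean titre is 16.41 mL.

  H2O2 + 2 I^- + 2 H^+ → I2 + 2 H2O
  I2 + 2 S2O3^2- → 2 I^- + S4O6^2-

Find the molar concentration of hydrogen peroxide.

0.1932 mol/L

n(S2O3^2-) = 0.01641 × 0.2340 = 3.840 × 10^-3 mol
n(I2) = n(S2O3^2-)/2 = 1.920 × 10^-3 mol
n(H2O2) in the aliquot = 1.920 × 10^-3 mol (1:1 ratio)
[H2O2] = 1.920 × 10^-3 / 0.009937 = 0.1932 mol/L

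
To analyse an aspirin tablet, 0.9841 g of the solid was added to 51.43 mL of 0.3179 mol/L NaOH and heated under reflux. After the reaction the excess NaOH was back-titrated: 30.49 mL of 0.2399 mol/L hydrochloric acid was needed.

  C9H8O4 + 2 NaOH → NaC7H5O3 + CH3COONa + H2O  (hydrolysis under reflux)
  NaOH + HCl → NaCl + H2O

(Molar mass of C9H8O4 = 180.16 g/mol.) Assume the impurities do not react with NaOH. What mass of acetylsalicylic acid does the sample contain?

0.8139 g

n(NaOH) added = 0.05143 × 0.3179 = 0.01635 mol
n(HCl) used in back-titration = 0.03049 × 0.2399 = 7.315 × 10^-3 mol
n(NaOH) left over = 7.315 × 10^-3 mol (1:1 ratio)
n(NaOH) consumed by analyte = 0.01635 − 7.315 × 10^-3 = 9.035 × 10^-3 mol
From the 1:2 ratio, n(C9H8O4) = 1/2 × 9.035 × 10^-3 = 4.518 × 10^-3 mol
mass of C9H8O4 = 4.518 × 10^-3 × 180.16 = 0.8139 g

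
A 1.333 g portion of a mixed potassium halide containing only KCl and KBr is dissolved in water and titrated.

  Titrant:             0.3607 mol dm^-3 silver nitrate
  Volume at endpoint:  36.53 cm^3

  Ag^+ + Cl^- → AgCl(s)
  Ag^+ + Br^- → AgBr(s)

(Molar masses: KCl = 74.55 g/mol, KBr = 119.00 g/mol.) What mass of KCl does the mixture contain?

n(AgNO3) = 0.03653 × 0.3607 = 0.01318 mol
Let x = n(KCl), y = n(KBr).
Titrant: 1x + 1y = 0.01318;  mass: 74.55x + 119.00y = 1.333
Solving, x = 5.287 × 10^-3 mol, y = 7.890 × 10^-3 mol
mass of KCl = 5.287 × 10^-3 × 74.55 = 0.3941 g

0.3941 g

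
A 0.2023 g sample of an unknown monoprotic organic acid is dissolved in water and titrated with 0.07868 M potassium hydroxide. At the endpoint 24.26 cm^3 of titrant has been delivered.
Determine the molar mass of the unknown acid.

106.0 g/mol

n(KOH) = 0.02426 L × 0.07868 mol/L = 1.909 × 10^-3 mol
n(HA) = 1.909 × 10^-3 mol (1:1 ratio)
M = m / n = 0.2023 g / 1.909 × 10^-3 mol = 106.0 g/mol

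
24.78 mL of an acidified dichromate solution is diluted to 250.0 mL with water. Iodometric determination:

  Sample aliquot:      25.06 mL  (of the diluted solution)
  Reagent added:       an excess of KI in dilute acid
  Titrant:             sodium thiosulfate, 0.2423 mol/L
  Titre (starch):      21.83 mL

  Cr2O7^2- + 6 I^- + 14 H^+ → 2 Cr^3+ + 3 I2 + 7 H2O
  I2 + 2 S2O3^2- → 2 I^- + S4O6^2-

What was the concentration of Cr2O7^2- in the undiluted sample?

0.3549 mol/L

n(S2O3^2-) = 0.02183 × 0.2423 = 5.289 × 10^-3 mol
n(I2) = n(S2O3^2-)/2 = 2.645 × 10^-3 mol
From the 1:3 ratio, n(Cr2O7^2-) in the aliquot = 1/3 × 2.645 × 10^-3 = 8.816 × 10^-4 mol
[Cr2O7^2-]_dilute = 8.816 × 10^-4 / 0.02506 = 0.03518 mol/L
[Cr2O7^2-]_original = 0.03518 × 250.0/24.78 = 0.3549 mol/L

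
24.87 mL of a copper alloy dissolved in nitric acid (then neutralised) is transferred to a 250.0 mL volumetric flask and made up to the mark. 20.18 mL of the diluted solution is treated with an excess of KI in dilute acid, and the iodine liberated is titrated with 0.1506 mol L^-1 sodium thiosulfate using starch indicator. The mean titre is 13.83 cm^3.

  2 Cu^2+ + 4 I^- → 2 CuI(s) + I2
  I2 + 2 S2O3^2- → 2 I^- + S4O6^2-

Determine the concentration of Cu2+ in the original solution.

n(S2O3^2-) = 0.01383 × 0.1506 = 2.083 × 10^-3 mol
n(I2) = n(S2O3^2-)/2 = 1.041 × 10^-3 mol
From the 2:1 ratio, n(Cu2+) in the aliquot = 2/1 × 1.041 × 10^-3 = 2.083 × 10^-3 mol
[Cu2+]_dilute = 2.083 × 10^-3 / 0.02018 = 0.1032 mol/L
[Cu2+]_original = 0.1032 × 250.0/24.87 = 1.038 mol/L

1.038 mol/L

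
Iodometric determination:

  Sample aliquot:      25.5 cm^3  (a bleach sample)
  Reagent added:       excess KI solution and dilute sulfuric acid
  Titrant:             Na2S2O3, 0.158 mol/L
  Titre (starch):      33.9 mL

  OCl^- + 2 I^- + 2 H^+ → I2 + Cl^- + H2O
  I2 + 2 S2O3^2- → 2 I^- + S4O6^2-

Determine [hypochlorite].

n(S2O3^2-) = 0.0339 × 0.158 = 5.36 × 10^-3 mol
n(I2) = n(S2O3^2-)/2 = 2.68 × 10^-3 mol
n(OCl^-) in the aliquot = 2.68 × 10^-3 mol (1:1 ratio)
[OCl^-] = 2.68 × 10^-3 / 0.0255 = 0.105 mol/L

0.105 mol/L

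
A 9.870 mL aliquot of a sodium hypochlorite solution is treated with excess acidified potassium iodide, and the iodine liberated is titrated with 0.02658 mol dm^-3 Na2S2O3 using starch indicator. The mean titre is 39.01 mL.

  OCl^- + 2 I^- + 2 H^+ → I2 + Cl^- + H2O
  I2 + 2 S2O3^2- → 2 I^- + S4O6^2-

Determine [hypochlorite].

0.05253 mol/L

n(S2O3^2-) = 0.03901 × 0.02658 = 1.037 × 10^-3 mol
n(I2) = n(S2O3^2-)/2 = 5.184 × 10^-4 mol
n(OCl^-) in the aliquot = 5.184 × 10^-4 mol (1:1 ratio)
[OCl^-] = 5.184 × 10^-4 / 0.009870 = 0.05253 mol/L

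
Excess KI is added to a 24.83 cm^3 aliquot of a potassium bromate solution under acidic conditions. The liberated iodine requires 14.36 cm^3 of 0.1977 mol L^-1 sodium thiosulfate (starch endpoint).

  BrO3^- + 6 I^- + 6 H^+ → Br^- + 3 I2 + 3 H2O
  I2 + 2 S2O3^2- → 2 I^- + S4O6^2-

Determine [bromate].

0.01906 mol/L

n(S2O3^2-) = 0.01436 × 0.1977 = 2.839 × 10^-3 mol
n(I2) = n(S2O3^2-)/2 = 1.419 × 10^-3 mol
From the 1:3 ratio, n(BrO3^-) in the aliquot = 1/3 × 1.419 × 10^-3 = 4.732 × 10^-4 mol
[BrO3^-] = 4.732 × 10^-4 / 0.02483 = 0.01906 mol/L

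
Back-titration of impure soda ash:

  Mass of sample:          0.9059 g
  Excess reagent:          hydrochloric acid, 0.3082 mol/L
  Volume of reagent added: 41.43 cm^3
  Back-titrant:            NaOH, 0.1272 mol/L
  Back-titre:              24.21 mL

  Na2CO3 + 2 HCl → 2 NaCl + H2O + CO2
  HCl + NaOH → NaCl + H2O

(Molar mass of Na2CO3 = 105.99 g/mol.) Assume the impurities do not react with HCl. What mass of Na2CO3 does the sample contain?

0.5135 g

n(HCl) added = 0.04143 × 0.3082 = 0.01277 mol
n(NaOH) used in back-titration = 0.02421 × 0.1272 = 3.080 × 10^-3 mol
n(HCl) left over = 3.080 × 10^-3 mol (1:1 ratio)
n(HCl) consumed by analyte = 0.01277 − 3.080 × 10^-3 = 9.689 × 10^-3 mol
From the 1:2 ratio, n(Na2CO3) = 1/2 × 9.689 × 10^-3 = 4.845 × 10^-3 mol
mass of Na2CO3 = 4.845 × 10^-3 × 105.99 = 0.5135 g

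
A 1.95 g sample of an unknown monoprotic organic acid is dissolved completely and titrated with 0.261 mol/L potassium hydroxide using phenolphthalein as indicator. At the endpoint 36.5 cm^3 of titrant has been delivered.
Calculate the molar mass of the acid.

n(KOH) = 0.0365 L × 0.261 mol/L = 9.53 × 10^-3 mol
n(HA) = 9.53 × 10^-3 mol (1:1 ratio)
M = m / n = 1.95 g / 9.53 × 10^-3 mol = 205 g/mol

205 g/mol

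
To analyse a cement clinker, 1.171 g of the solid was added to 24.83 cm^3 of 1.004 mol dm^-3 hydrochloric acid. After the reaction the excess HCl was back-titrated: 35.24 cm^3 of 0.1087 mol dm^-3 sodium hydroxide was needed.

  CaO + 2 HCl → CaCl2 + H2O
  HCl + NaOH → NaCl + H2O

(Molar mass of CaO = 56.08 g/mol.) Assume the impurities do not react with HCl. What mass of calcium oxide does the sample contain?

n(HCl) added = 0.02483 × 1.004 = 0.02493 mol
n(NaOH) used in back-titration = 0.03524 × 0.1087 = 3.831 × 10^-3 mol
n(HCl) left over = 3.831 × 10^-3 mol (1:1 ratio)
n(HCl) consumed by analyte = 0.02493 − 3.831 × 10^-3 = 0.02110 mol
From the 1:2 ratio, n(CaO) = 1/2 × 0.02110 = 0.01055 mol
mass of CaO = 0.01055 × 56.08 = 0.5916 g

0.5916 g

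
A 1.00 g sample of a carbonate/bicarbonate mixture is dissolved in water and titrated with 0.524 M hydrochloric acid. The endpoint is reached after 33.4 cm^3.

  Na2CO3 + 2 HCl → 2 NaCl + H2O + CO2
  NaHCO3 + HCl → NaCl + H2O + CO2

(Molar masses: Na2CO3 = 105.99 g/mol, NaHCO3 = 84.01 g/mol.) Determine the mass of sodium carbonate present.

0.804 g

n(HCl) = 0.0334 × 0.524 = 0.0175 mol
Let x = n(Na2CO3), y = n(NaHCO3).
Titrant: 2x + 1y = 0.0175;  mass: 105.99x + 84.01y = 1.00
Solving, x = 7.58 × 10^-3 mol, y = 2.34 × 10^-3 mol
mass of Na2CO3 = 7.58 × 10^-3 × 105.99 = 0.804 g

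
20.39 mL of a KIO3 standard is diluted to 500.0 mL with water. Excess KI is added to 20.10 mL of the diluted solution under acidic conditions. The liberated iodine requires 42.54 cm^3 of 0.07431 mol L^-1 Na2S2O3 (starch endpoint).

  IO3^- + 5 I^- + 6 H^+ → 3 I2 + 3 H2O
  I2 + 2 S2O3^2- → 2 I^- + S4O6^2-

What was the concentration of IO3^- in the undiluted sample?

n(S2O3^2-) = 0.04254 × 0.07431 = 3.161 × 10^-3 mol
n(I2) = n(S2O3^2-)/2 = 1.581 × 10^-3 mol
From the 1:3 ratio, n(IO3^-) in the aliquot = 1/3 × 1.581 × 10^-3 = 5.269 × 10^-4 mol
[IO3^-]_dilute = 5.269 × 10^-4 / 0.02010 = 0.02621 mol/L
[IO3^-]_original = 0.02621 × 500.0/20.39 = 0.6428 mol/L

0.6428 mol/L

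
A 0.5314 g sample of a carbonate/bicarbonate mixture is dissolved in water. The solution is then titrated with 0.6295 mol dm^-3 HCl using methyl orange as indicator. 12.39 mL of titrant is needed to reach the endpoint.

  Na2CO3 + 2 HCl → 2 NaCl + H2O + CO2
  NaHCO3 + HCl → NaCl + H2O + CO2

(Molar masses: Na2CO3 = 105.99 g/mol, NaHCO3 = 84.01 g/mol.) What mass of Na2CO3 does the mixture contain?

n(HCl) = 0.01239 × 0.6295 = 7.800 × 10^-3 mol
Let x = n(Na2CO3), y = n(NaHCO3).
Titrant: 2x + 1y = 7.800 × 10^-3;  mass: 105.99x + 84.01y = 0.5314
Solving, x = 1.996 × 10^-3 mol, y = 3.807 × 10^-3 mol
mass of Na2CO3 = 1.996 × 10^-3 × 105.99 = 0.2116 g

0.2116 g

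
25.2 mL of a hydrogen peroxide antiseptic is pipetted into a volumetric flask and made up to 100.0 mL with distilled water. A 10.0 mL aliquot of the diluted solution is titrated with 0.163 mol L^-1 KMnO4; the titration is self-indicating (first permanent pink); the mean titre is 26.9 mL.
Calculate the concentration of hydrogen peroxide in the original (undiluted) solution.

2 MnO4^- + 5 H2O2 + 6 H^+ → 2 Mn^2+ + 5 O2 + 8 H2O
n(KMnO4) = 0.0269 × 0.163 = 4.38 × 10^-3 mol
From the 5:2 ratio, n(H2O2) in the aliquot = 5/2 × 4.38 × 10^-3 = 0.0110 mol
[H2O2]_dilute = 0.0110 / 0.0100 = 1.10 mol/L
Dilution factor = 100.0 / 25.2 = 3.968
[H2O2]_stock = 1.10 × 3.968 = 4.35 mol/L

4.35 mol/L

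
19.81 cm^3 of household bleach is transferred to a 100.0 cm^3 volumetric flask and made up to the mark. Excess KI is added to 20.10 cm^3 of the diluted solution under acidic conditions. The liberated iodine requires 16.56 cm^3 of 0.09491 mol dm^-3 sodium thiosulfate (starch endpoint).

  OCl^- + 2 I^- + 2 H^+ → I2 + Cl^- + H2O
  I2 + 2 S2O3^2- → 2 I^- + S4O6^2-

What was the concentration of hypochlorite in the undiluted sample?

n(S2O3^2-) = 0.01656 × 0.09491 = 1.572 × 10^-3 mol
n(I2) = n(S2O3^2-)/2 = 7.859 × 10^-4 mol
n(OCl^-) in the aliquot = 7.859 × 10^-4 mol (1:1 ratio)
[OCl^-]_dilute = 7.859 × 10^-4 / 0.02010 = 0.03910 mol/L
[OCl^-]_original = 0.03910 × 100.0/19.81 = 0.1974 mol/L

0.1974 mol/L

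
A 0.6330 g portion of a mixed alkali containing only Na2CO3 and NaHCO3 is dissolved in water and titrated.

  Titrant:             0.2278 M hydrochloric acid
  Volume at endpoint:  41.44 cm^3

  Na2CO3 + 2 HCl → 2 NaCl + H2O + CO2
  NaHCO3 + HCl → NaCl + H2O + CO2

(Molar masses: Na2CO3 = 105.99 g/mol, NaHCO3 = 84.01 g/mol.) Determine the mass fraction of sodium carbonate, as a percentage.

43.21 %

n(HCl) = 0.04144 × 0.2278 = 9.440 × 10^-3 mol
Let x = n(Na2CO3), y = n(NaHCO3).
Titrant: 2x + 1y = 9.440 × 10^-3;  mass: 105.99x + 84.01y = 0.6330
Solving, x = 2.580 × 10^-3 mol, y = 4.279 × 10^-3 mol
mass of Na2CO3 = 2.580 × 10^-3 × 105.99 = 0.2735 g
% Na2CO3 = 0.2735 / 0.6330 × 100 = 43.21 %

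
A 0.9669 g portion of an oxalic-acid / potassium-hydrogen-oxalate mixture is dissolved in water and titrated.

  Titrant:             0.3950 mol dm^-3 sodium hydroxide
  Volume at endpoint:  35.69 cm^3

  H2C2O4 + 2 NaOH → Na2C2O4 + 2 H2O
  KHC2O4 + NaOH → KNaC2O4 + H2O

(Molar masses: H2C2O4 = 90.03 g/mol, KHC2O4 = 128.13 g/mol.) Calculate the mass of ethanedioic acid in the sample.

0.4546 g

n(NaOH) = 0.03569 × 0.3950 = 0.01410 mol
Let x = n(H2C2O4), y = n(KHC2O4).
Titrant: 2x + 1y = 0.01410;  mass: 90.03x + 128.13y = 0.9669
Solving, x = 5.050 × 10^-3 mol, y = 3.998 × 10^-3 mol
mass of H2C2O4 = 5.050 × 10^-3 × 90.03 = 0.4546 g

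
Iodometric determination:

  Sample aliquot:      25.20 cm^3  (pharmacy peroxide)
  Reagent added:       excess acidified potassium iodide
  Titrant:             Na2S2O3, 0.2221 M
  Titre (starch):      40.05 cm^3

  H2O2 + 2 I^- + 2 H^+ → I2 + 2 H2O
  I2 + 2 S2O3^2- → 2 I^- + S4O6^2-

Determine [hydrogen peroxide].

0.1765 M

n(S2O3^2-) = 0.04005 × 0.2221 = 8.895 × 10^-3 mol
n(I2) = n(S2O3^2-)/2 = 4.448 × 10^-3 mol
n(H2O2) in the aliquot = 4.448 × 10^-3 mol (1:1 ratio)
[H2O2] = 4.448 × 10^-3 / 0.02520 = 0.1765 mol/L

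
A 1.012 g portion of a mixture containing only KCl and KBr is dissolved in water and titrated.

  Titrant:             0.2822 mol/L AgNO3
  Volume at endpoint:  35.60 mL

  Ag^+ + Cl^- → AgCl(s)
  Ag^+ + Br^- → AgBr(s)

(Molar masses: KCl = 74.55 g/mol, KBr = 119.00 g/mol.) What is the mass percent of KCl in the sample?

30.41 %

n(AgNO3) = 0.03560 × 0.2822 = 0.01005 mol
Let x = n(KCl), y = n(KBr).
Titrant: 1x + 1y = 0.01005;  mass: 74.55x + 119.00y = 1.012
Solving, x = 4.129 × 10^-3 mol, y = 5.918 × 10^-3 mol
mass of KCl = 4.129 × 10^-3 × 74.55 = 0.3078 g
% KCl = 0.3078 / 1.012 × 100 = 30.41 %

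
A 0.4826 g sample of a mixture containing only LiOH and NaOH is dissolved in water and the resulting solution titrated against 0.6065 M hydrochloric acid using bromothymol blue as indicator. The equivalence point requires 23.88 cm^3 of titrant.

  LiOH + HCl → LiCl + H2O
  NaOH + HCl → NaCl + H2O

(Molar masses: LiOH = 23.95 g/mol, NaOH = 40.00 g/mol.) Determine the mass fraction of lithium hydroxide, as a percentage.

n(HCl) = 0.02388 × 0.6065 = 0.01448 mol
Let x = n(LiOH), y = n(NaOH).
Titrant: 1x + 1y = 0.01448;  mass: 23.95x + 40.00y = 0.4826
Solving, x = 6.027 × 10^-3 mol, y = 8.457 × 10^-3 mol
mass of LiOH = 6.027 × 10^-3 × 23.95 = 0.1443 g
% LiOH = 0.1443 / 0.4826 × 100 = 29.91 %

29.91 %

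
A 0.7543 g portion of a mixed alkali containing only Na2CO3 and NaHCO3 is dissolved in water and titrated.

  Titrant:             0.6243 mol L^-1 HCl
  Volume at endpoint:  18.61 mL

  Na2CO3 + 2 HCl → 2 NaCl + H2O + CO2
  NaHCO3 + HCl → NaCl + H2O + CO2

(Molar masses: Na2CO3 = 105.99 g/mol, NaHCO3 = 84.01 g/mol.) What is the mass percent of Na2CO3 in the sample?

n(HCl) = 0.01861 × 0.6243 = 0.01162 mol
Let x = n(Na2CO3), y = n(NaHCO3).
Titrant: 2x + 1y = 0.01162;  mass: 105.99x + 84.01y = 0.7543
Solving, x = 3.575 × 10^-3 mol, y = 4.469 × 10^-3 mol
mass of Na2CO3 = 3.575 × 10^-3 × 105.99 = 0.3789 g
% Na2CO3 = 0.3789 / 0.7543 × 100 = 50.23 %

50.23 %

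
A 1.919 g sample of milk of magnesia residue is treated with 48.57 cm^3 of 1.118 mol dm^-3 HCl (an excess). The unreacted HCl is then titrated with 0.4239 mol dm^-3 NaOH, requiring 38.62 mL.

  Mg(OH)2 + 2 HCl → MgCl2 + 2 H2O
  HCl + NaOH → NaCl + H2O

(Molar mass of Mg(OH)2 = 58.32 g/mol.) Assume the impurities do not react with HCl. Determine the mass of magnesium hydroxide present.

n(HCl) added = 0.04857 × 1.118 = 0.05430 mol
n(NaOH) used in back-titration = 0.03862 × 0.4239 = 0.01637 mol
n(HCl) left over = 0.01637 mol (1:1 ratio)
n(HCl) consumed by analyte = 0.05430 − 0.01637 = 0.03793 mol
From the 1:2 ratio, n(Mg(OH)2) = 1/2 × 0.03793 = 0.01897 mol
mass of Mg(OH)2 = 0.01897 × 58.32 = 1.106 g

1.106 g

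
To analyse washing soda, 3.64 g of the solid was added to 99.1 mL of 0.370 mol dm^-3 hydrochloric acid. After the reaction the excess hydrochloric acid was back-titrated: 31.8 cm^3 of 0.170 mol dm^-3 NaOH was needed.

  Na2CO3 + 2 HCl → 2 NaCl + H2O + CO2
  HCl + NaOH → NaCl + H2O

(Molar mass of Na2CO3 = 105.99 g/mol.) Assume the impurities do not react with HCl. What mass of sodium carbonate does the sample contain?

n(HCl) added = 0.0991 × 0.370 = 0.0367 mol
n(NaOH) used in back-titration = 0.0318 × 0.170 = 5.41 × 10^-3 mol
n(HCl) left over = 5.41 × 10^-3 mol (1:1 ratio)
n(HCl) consumed by analyte = 0.0367 − 5.41 × 10^-3 = 0.0313 mol
From the 1:2 ratio, n(Na2CO3) = 1/2 × 0.0313 = 0.0156 mol
mass of Na2CO3 = 0.0156 × 105.99 = 1.66 g

1.66 g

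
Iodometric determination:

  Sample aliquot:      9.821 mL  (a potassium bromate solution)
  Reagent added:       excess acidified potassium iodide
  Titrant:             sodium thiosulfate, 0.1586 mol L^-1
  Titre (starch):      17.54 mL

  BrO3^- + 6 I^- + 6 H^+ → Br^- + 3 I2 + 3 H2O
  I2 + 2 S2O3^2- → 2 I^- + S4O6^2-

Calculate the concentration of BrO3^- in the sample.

0.04721 mol/L

n(S2O3^2-) = 0.01754 × 0.1586 = 2.782 × 10^-3 mol
n(I2) = n(S2O3^2-)/2 = 1.391 × 10^-3 mol
From the 1:3 ratio, n(BrO3^-) in the aliquot = 1/3 × 1.391 × 10^-3 = 4.636 × 10^-4 mol
[BrO3^-] = 4.636 × 10^-4 / 0.009821 = 0.04721 mol/L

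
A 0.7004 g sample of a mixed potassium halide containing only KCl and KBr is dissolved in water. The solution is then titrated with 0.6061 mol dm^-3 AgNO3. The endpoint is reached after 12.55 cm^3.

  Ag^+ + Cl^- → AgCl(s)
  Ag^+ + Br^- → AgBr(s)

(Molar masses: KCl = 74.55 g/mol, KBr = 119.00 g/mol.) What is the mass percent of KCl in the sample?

49.04 %

n(AgNO3) = 0.01255 × 0.6061 = 7.607 × 10^-3 mol
Let x = n(KCl), y = n(KBr).
Titrant: 1x + 1y = 7.607 × 10^-3;  mass: 74.55x + 119.00y = 0.7004
Solving, x = 4.607 × 10^-3 mol, y = 3.000 × 10^-3 mol
mass of KCl = 4.607 × 10^-3 × 74.55 = 0.3434 g
% KCl = 0.3434 / 0.7004 × 100 = 49.04 %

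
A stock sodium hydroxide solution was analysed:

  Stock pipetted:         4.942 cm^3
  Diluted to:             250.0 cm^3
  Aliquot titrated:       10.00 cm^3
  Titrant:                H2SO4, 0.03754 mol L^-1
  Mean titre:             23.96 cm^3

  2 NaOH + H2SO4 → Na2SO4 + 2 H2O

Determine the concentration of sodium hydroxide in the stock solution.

9.100 mol/L

n(H2SO4) = 0.02396 × 0.03754 = 8.995 × 10^-4 mol
From the 2:1 ratio, n(NaOH) in the aliquot = 2/1 × 8.995 × 10^-4 = 1.799 × 10^-3 mol
[NaOH]_dilute = 1.799 × 10^-3 / 0.01000 = 0.1799 mol/L
Dilution factor = 250.0 / 4.942 = 50.59
[NaOH]_stock = 0.1799 × 50.59 = 9.100 mol/L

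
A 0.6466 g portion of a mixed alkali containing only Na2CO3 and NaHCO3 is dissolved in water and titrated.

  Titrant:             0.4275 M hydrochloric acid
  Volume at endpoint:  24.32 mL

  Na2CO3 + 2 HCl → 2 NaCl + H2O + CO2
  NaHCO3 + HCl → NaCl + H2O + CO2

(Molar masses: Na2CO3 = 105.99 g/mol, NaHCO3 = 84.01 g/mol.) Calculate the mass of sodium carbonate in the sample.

0.3876 g

n(HCl) = 0.02432 × 0.4275 = 0.01040 mol
Let x = n(Na2CO3), y = n(NaHCO3).
Titrant: 2x + 1y = 0.01040;  mass: 105.99x + 84.01y = 0.6466
Solving, x = 3.657 × 10^-3 mol, y = 3.083 × 10^-3 mol
mass of Na2CO3 = 3.657 × 10^-3 × 105.99 = 0.3876 g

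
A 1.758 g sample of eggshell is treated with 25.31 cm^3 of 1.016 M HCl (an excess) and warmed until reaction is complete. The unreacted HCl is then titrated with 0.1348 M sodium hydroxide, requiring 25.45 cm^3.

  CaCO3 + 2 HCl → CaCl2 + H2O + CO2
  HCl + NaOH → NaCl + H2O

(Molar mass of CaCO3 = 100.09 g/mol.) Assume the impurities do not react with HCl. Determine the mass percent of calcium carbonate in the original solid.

63.44 %

n(HCl) added = 0.02531 × 1.016 = 0.02571 mol
n(NaOH) used in back-titration = 0.02545 × 0.1348 = 3.431 × 10^-3 mol
n(HCl) left over = 3.431 × 10^-3 mol (1:1 ratio)
n(HCl) consumed by analyte = 0.02571 − 3.431 × 10^-3 = 0.02228 mol
From the 1:2 ratio, n(CaCO3) = 1/2 × 0.02228 = 0.01114 mol
mass of CaCO3 = 0.01114 × 100.09 = 1.115 g
% CaCO3 = 1.115 / 1.758 × 100 = 63.44 %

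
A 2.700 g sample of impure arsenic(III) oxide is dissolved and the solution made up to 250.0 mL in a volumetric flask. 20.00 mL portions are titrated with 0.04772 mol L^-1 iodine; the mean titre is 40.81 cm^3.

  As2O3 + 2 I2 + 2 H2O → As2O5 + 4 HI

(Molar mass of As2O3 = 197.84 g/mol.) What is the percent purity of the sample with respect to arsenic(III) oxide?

89.19 %

n(I2) per titration = 0.04081 × 0.04772 = 1.947 × 10^-3 mol
From the 1:2 ratio, n(As2O3) in each aliquot = 1/2 × 1.947 × 10^-3 = 9.737 × 10^-4 mol
n(As2O3) in the whole flask = 9.737 × 10^-4 × 250.0/20.00 = 0.01217 mol
mass of As2O3 = 0.01217 × 197.84 = 2.408 g
% As2O3 = 2.408 / 2.700 × 100 = 89.19 %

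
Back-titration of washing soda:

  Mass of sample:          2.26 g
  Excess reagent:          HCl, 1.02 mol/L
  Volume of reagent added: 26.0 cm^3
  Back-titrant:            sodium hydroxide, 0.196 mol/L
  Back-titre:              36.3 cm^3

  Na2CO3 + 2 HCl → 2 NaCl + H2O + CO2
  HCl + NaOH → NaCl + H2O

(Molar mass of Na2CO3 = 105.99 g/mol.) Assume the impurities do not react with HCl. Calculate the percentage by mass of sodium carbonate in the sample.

45.5 %

n(HCl) added = 0.0260 × 1.02 = 0.0265 mol
n(NaOH) used in back-titration = 0.0363 × 0.196 = 7.11 × 10^-3 mol
n(HCl) left over = 7.11 × 10^-3 mol (1:1 ratio)
n(HCl) consumed by analyte = 0.0265 − 7.11 × 10^-3 = 0.0194 mol
From the 1:2 ratio, n(Na2CO3) = 1/2 × 0.0194 = 9.70 × 10^-3 mol
mass of Na2CO3 = 9.70 × 10^-3 × 105.99 = 1.03 g
% Na2CO3 = 1.03 / 2.26 × 100 = 45.5 %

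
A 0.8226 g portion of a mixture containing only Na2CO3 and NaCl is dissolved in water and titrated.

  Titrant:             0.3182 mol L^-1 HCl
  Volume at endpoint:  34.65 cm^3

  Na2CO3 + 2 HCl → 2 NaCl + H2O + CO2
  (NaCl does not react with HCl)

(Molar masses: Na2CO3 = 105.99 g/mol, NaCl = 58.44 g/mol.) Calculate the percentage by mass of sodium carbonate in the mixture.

71.03 %

n(HCl) = 0.03465 × 0.3182 = 0.01103 mol
Let x = n(Na2CO3), y = n(NaCl).
Titrant: 2x = 0.01103;  mass: 105.99x + 58.44y = 0.8226
Solving, x = 5.513 × 10^-3 mol, y = 4.078 × 10^-3 mol
mass of Na2CO3 = 5.513 × 10^-3 × 105.99 = 0.5843 g
% Na2CO3 = 0.5843 / 0.8226 × 100 = 71.03 %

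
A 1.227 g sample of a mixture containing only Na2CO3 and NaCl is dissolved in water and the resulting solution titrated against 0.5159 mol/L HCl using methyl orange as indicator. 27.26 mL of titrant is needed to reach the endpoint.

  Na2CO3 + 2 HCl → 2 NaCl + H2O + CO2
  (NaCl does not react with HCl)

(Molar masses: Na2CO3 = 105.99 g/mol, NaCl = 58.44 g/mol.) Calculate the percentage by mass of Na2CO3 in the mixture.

60.74 %

n(HCl) = 0.02726 × 0.5159 = 0.01406 mol
Let x = n(Na2CO3), y = n(NaCl).
Titrant: 2x = 0.01406;  mass: 105.99x + 58.44y = 1.227
Solving, x = 7.032 × 10^-3 mol, y = 8.243 × 10^-3 mol
mass of Na2CO3 = 7.032 × 10^-3 × 105.99 = 0.7453 g
% Na2CO3 = 0.7453 / 1.227 × 100 = 60.74 %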